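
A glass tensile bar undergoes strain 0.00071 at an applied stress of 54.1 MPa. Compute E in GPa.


Young's modulus: E = stress / strain
  E = 54.1 MPa / 0.00071 = 76197.18 MPa
Convert to GPa: 76197.18 / 1000 = 76.2 GPa

76.2 GPa


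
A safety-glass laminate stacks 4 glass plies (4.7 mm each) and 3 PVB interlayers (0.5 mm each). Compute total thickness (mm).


Total thickness = glass contribution + PVB contribution
  Glass: 4 * 4.7 = 18.8 mm
  PVB: 3 * 0.5 = 1.5 mm
  Total = 18.8 + 1.5 = 20.3 mm

20.3 mm


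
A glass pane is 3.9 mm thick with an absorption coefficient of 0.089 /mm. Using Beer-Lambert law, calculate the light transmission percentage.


Beer-Lambert law: T = exp(-alpha * thickness)
  exponent = -0.089 * 3.9 = -0.3471
  T = exp(-0.3471) = 0.7067
  Percentage = 0.7067 * 100 = 70.67%

70.67%


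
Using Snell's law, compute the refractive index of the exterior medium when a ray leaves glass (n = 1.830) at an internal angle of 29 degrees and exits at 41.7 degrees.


Apply Snell's law: n1 * sin(theta1) = n2 * sin(theta2)
  n2 = n1 * sin(theta1) / sin(theta2)
  sin(29) = 0.48481
  sin(41.7) = 0.66523
  n2 = 1.830 * 0.48481 / 0.66523 = 1.3337

1.3337


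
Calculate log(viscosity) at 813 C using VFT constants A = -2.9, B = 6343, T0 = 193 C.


VFT equation: log(eta) = A + B / (T - T0)
  T - T0 = 813 - 193 = 620
  B / (T - T0) = 6343 / 620 = 10.231
  log(eta) = -2.9 + 10.231 = 7.331

7.331


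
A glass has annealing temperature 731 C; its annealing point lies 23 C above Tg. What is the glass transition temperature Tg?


Rearrange T_anneal = Tg + offset for Tg:
  Tg = T_anneal - offset = 731 - 23 = 708 C

708 C


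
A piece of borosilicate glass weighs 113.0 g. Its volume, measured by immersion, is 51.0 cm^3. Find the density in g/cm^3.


Use the definition of density:
  rho = mass / volume
  rho = 113.0 / 51.0 = 2.216 g/cm^3

2.216 g/cm^3


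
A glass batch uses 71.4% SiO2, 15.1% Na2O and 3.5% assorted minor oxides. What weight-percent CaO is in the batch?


Pieces sum to 100%:
  CaO = 100 - (SiO2 + Na2O + others)
  CaO = 100 - (71.4 + 15.1 + 3.5) = 10.0%

10.0%


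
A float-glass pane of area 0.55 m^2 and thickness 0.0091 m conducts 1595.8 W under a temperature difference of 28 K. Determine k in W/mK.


Fourier's law rearranged: k = Q * t / (A * dT)
  Numerator = 1595.8 * 0.0091 = 14.52178
  Denominator = 0.55 * 28 = 15.4
  k = 14.52178 / 15.4 = 0.943 W/mK

0.943 W/mK


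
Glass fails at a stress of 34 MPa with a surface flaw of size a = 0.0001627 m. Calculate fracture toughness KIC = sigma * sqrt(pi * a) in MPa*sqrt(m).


Fracture toughness: KIC = sigma * sqrt(pi * a)
  pi * a = pi * 0.0001627 = 0.000511137
  sqrt(pi * a) = 0.022608
  KIC = 34 * 0.022608 = 0.769 MPa*sqrt(m)

0.769 MPa*sqrt(m)


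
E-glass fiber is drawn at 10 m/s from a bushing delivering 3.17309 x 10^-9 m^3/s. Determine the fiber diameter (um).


Cross-sectional area from continuity:
  A = Q / v = 3.17309 x 10^-9 / 10 = 3.17309 x 10^-10 m^2
Diameter from circular cross-section:
  d = sqrt(4A / pi) * 10^6 (m -> um)
  d = sqrt(4 * 3.17309 x 10^-10 / pi) * 10^6 = 20.1 um

20.1 um


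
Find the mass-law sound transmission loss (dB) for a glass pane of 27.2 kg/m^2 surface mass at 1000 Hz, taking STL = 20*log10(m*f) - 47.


Mass law: STL = 20 * log10(m * f) - 47
  m * f = 27.2 * 1000 = 27200
  log10(27200) = 4.43457
  STL = 20 * 4.43457 - 47 = 88.6914 - 47 = 41.7 dB

41.7 dB


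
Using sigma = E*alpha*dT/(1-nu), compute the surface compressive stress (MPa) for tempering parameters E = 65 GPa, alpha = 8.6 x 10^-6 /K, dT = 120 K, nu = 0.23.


Tempering stress: sigma = E * alpha * dT / (1 - nu)
  E (MPa) = 65 * 1000 = 65000
  Numerator = 65000 * (8.6 x 10^-6) * 120 = 67.08
  Denominator = 1 - 0.23 = 0.77
  sigma = 67.08 / 0.77 = 87.1 MPa

87.1 MPa


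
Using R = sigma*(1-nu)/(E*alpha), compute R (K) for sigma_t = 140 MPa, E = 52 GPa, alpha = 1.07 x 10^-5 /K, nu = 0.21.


Thermal shock resistance: R = sigma * (1 - nu) / (E * alpha)
  Numerator = 140 * (1 - 0.21) = 110.6
  Denominator = 52 * 1000 * (1.07 x 10^-5) = 0.5564
  R = 110.6 / 0.5564 = 198.8 K

198.8 K


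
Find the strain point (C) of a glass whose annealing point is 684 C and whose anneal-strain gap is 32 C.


Strain point = annealing point - difference:
  T_strain = 684 - 32 = 652 C

652 C


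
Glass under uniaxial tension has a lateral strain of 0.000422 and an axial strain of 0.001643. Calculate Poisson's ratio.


Poisson's ratio: nu = lateral strain / axial strain
  nu = 0.000422 / 0.001643 = 0.2568

0.2568


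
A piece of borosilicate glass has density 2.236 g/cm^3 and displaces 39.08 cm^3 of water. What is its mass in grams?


Rearrange rho = m / V:
  m = rho * V
  m = 2.236 * 39.08 = 87.383 g

87.383 g


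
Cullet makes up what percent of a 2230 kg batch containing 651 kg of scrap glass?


Cullet ratio = (cullet mass / total batch mass) * 100
  Ratio = 651 / 2230 * 100 = 29.19%

29.19%


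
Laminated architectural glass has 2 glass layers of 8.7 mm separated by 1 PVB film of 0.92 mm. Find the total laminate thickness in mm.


Total thickness = glass contribution + PVB contribution
  Glass: 2 * 8.7 = 17.4 mm
  PVB: 1 * 0.92 = 0.92 mm
  Total = 17.4 + 0.92 = 18.32 mm

18.32 mm


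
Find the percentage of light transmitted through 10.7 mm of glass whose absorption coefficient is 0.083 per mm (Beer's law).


Beer-Lambert law: T = exp(-alpha * thickness)
  exponent = -0.083 * 10.7 = -0.8881
  T = exp(-0.8881) = 0.4114
  Percentage = 0.4114 * 100 = 41.14%

41.14%


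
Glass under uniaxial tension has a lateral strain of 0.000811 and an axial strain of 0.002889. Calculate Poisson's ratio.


Poisson's ratio: nu = lateral strain / axial strain
  nu = 0.000811 / 0.002889 = 0.2807

0.2807


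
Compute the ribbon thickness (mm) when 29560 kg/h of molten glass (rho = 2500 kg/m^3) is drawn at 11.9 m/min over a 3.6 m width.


Ribbon cross-section from mass balance:
  Volume rate = throughput / density = 29560 / 2500 = 11.824 m^3/h
  thickness = volume rate / (speed * 60 * width), i.e.
  thickness = throughput / (60 * speed * width * density) * 1000
  thickness = 29560 / (60 * 11.9 * 3.6 * 2500) * 1000 = 4.6 mm

4.6 mm


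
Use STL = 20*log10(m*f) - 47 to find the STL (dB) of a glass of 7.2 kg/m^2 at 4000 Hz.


Mass law: STL = 20 * log10(m * f) - 47
  m * f = 7.2 * 4000 = 28800
  log10(28800) = 4.45939
  STL = 20 * 4.45939 - 47 = 89.1878 - 47 = 42.2 dB

42.2 dB


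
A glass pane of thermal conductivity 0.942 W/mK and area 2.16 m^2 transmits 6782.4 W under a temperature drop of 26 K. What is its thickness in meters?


Fourier's law: t = k * A * dT / Q
  t = 0.942 * 2.16 * 26 / 6782.4
  t = 52.90272 / 6782.4 = 0.0078 m

0.0078 m


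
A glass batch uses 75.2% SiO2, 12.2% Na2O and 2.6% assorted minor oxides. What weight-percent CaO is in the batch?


Pieces sum to 100%:
  CaO = 100 - (SiO2 + Na2O + others)
  CaO = 100 - (75.2 + 12.2 + 2.6) = 10.0%

10.0%


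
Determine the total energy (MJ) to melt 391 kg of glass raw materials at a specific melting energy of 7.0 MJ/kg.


Total energy = mass * specific energy
  E = 391 * 7.0 = 2737 MJ

2737 MJ


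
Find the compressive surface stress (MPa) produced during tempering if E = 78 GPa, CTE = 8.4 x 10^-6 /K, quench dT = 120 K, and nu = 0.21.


Tempering stress: sigma = E * alpha * dT / (1 - nu)
  E (MPa) = 78 * 1000 = 78000
  Numerator = 78000 * (8.4 x 10^-6) * 120 = 78.624
  Denominator = 1 - 0.21 = 0.79
  sigma = 78.624 / 0.79 = 99.5 MPa

99.5 MPa


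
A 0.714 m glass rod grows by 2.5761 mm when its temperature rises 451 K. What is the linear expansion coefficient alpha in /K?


Rearrange dL = alpha * L0 * dT for alpha:
  alpha = dL / (L0 * dT)
  alpha = (2.5761 / 1000) / (0.714 * 451) = 0.000008 /K = 8 x 10^-6 /K

8 x 10^-6 /K


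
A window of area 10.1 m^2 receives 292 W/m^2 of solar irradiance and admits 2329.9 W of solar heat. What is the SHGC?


Rearrange Q = Area * SHGC * Irradiance:
  SHGC = Q / (Area * Irradiance)
  SHGC = 2329.9 / (10.1 * 292) = 0.79

0.79


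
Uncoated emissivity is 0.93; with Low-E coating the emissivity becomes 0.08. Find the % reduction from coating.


Percentage reduction = (1 - coated/uncoated) * 100
  Ratio = 0.08 / 0.93 = 0.086
  Reduction = (1 - 0.086) * 100 = 91.4%

91.4%


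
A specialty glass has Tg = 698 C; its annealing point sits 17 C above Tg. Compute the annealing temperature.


The annealing temperature is Tg plus the offset:
  T_anneal = 698 + 17 = 715 C

715 C


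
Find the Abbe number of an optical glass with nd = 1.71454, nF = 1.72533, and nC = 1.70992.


Abbe number formula: Vd = (nd - 1) / (nF - nC)
  nd - 1 = 1.71454 - 1 = 0.71454
  nF - nC = 1.72533 - 1.70992 = 0.01541
  Vd = 0.71454 / 0.01541 = 46.37

46.37


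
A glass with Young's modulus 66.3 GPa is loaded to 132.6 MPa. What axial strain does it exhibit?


Rearrange E = sigma / epsilon:
  epsilon = sigma / E
  E (MPa) = 66.3 * 1000 = 66300
  epsilon = 132.6 / 66300 = 0.002

0.002


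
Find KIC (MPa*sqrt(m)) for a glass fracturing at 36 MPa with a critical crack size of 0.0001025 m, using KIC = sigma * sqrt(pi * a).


Fracture toughness: KIC = sigma * sqrt(pi * a)
  pi * a = pi * 0.0001025 = 0.000322013
  sqrt(pi * a) = 0.017945
  KIC = 36 * 0.017945 = 0.646 MPa*sqrt(m)

0.646 MPa*sqrt(m)


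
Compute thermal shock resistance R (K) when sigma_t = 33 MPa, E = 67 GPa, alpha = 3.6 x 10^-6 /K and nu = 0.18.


Thermal shock resistance: R = sigma * (1 - nu) / (E * alpha)
  Numerator = 33 * (1 - 0.18) = 27.06
  Denominator = 67 * 1000 * (3.6 x 10^-6) = 0.2412
  R = 27.06 / 0.2412 = 112.2 K

112.2 K


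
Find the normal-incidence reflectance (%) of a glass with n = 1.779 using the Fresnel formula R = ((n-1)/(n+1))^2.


Fresnel reflectance at normal incidence:
  R = ((n - 1)/(n + 1))^2
  (n - 1)/(n + 1) = (1.779 - 1)/(1.779 + 1) = 0.280317
  R = 0.280317^2 = 0.0785776
  R(%) = 0.0785776 * 100 = 7.858%

7.858%


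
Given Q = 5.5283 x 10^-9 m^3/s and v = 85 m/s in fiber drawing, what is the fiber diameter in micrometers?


Cross-sectional area from continuity:
  A = Q / v = 5.5283 x 10^-9 / 85 = 6.503882 x 10^-11 m^2
Diameter from circular cross-section:
  d = sqrt(4A / pi) * 10^6 (m -> um)
  d = sqrt(4 * 6.503882 x 10^-11 / pi) * 10^6 = 9.1 um

9.1 um


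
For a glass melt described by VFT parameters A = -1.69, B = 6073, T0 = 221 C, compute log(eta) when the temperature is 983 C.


VFT equation: log(eta) = A + B / (T - T0)
  T - T0 = 983 - 221 = 762
  B / (T - T0) = 6073 / 762 = 7.97
  log(eta) = -1.69 + 7.97 = 6.28

6.28


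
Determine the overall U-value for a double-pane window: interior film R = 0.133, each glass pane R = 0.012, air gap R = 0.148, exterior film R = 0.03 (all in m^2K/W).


Total thermal resistance (series):
  R_total = R_in + R_glass + R_air + R_glass + R_out
  R_total = 0.133 + 0.012 + 0.148 + 0.012 + 0.03 = 0.335 m^2K/W
U-value = 1 / R_total = 1 / 0.335 = 2.985 W/m^2K

2.985 W/m^2K


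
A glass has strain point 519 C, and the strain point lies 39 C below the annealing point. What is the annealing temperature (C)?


T_anneal = T_strain + gap:
  T_anneal = 519 + 39 = 558 C

558 C


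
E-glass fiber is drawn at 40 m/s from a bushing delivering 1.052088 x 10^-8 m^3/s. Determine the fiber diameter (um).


Cross-sectional area from continuity:
  A = Q / v = 1.052088 x 10^-8 / 40 = 2.63022 x 10^-10 m^2
Diameter from circular cross-section:
  d = sqrt(4A / pi) * 10^6 (m -> um)
  d = sqrt(4 * 2.63022 x 10^-10 / pi) * 10^6 = 18.3 um

18.3 um


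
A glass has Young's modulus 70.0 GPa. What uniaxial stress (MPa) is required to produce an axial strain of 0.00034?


Rearrange E = sigma / epsilon:
  sigma = E * epsilon
  E (MPa) = 70.0 * 1000 = 70000
  sigma = 70000 * 0.00034 = 23.8 MPa

23.8 MPa


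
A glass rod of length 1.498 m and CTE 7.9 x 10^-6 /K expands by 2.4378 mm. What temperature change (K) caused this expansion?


Rearrange dL = alpha * L0 * dT for dT:
  dT = dL / (alpha * L0)
  dL (m) = 2.4378 / 1000 = 0.0024378
  dT = 0.0024378 / ((7.9 x 10^-6) * 1.498) = 206.0 K

206.0 K


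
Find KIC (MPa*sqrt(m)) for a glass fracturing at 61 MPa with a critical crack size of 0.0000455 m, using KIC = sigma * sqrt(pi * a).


Fracture toughness: KIC = sigma * sqrt(pi * a)
  pi * a = pi * 0.0000455 = 0.000142942
  sqrt(pi * a) = 0.011956
  KIC = 61 * 0.011956 = 0.729 MPa*sqrt(m)

0.729 MPa*sqrt(m)


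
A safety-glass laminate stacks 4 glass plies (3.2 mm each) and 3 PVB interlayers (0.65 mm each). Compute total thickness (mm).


Total thickness = glass contribution + PVB contribution
  Glass: 4 * 3.2 = 12.8 mm
  PVB: 3 * 0.65 = 1.95 mm
  Total = 12.8 + 1.95 = 14.75 mm

14.75 mm


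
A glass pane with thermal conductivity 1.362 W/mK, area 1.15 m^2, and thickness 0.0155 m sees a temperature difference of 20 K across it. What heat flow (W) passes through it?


Fourier's law: Q = k * A * dT / t
  Q = 1.362 * 1.15 * 20 / 0.0155
  Q = 31.326 / 0.0155 = 2021 W

2021 W


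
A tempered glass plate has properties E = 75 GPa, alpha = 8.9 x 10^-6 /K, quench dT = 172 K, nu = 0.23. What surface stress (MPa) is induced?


Tempering stress: sigma = E * alpha * dT / (1 - nu)
  E (MPa) = 75 * 1000 = 75000
  Numerator = 75000 * (8.9 x 10^-6) * 172 = 114.81
  Denominator = 1 - 0.23 = 0.77
  sigma = 114.81 / 0.77 = 149.1 MPa

149.1 MPa


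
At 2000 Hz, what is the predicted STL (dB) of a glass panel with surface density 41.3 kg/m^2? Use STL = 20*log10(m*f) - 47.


Mass law: STL = 20 * log10(m * f) - 47
  m * f = 41.3 * 2000 = 82600
  log10(82600) = 4.91698
  STL = 20 * 4.91698 - 47 = 98.3396 - 47 = 51.3 dB

51.3 dB


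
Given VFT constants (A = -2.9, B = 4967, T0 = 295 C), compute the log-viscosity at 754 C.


VFT equation: log(eta) = A + B / (T - T0)
  T - T0 = 754 - 295 = 459
  B / (T - T0) = 4967 / 459 = 10.821
  log(eta) = -2.9 + 10.821 = 7.921

7.921


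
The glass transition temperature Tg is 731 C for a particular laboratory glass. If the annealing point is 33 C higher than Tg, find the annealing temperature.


The annealing temperature is Tg plus the offset:
  T_anneal = 731 + 33 = 764 C

764 C


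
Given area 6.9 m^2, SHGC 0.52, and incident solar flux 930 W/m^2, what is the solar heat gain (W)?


Solar heat gain: Q = Area * SHGC * Irradiance
  Q = 6.9 * 0.52 * 930 = 3336.8 W

3336.8 W


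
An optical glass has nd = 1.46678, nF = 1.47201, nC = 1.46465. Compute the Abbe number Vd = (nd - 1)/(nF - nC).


Abbe number formula: Vd = (nd - 1) / (nF - nC)
  nd - 1 = 1.46678 - 1 = 0.46678
  nF - nC = 1.47201 - 1.46465 = 0.00736
  Vd = 0.46678 / 0.00736 = 63.42

63.42


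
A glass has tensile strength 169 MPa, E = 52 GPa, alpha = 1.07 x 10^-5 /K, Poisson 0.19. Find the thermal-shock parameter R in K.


Thermal shock resistance: R = sigma * (1 - nu) / (E * alpha)
  Numerator = 169 * (1 - 0.19) = 136.89
  Denominator = 52 * 1000 * (1.07 x 10^-5) = 0.5564
  R = 136.89 / 0.5564 = 246.0 K

246.0 K


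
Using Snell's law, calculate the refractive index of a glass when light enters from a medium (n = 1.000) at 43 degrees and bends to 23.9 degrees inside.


Apply Snell's law: n1 * sin(theta1) = n2 * sin(theta2)
  n2 = n1 * sin(theta1) / sin(theta2)
  sin(43) = 0.681998
  sin(23.9) = 0.405142
  n2 = 1.000 * 0.681998 / 0.405142 = 1.6834

1.6834


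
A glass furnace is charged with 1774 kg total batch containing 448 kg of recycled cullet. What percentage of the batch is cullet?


Cullet ratio = (cullet mass / total batch mass) * 100
  Ratio = 448 / 1774 * 100 = 25.25%

25.25%


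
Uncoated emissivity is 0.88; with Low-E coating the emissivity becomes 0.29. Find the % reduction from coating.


Percentage reduction = (1 - coated/uncoated) * 100
  Ratio = 0.29 / 0.88 = 0.3295
  Reduction = (1 - 0.3295) * 100 = 67.0%

67.0%


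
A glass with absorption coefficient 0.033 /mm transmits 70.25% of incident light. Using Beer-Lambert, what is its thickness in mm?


Rearrange T = exp(-alpha * thickness):
  thickness = -ln(T) / alpha
  T = 70.25/100 = 0.7025
  ln(T) = -0.35311
  -ln(T) = 0.35311
  thickness = 0.35311 / 0.033 = 10.7 mm

10.7 mm


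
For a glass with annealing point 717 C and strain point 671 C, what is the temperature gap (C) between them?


Gap = T_anneal - T_strain:
  gap = 717 - 671 = 46 C

46 C


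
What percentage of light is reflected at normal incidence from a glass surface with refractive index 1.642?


Fresnel reflectance at normal incidence:
  R = ((n - 1)/(n + 1))^2
  (n - 1)/(n + 1) = (1.642 - 1)/(1.642 + 1) = 0.242998
  R = 0.242998^2 = 0.059048
  R(%) = 0.059048 * 100 = 5.905%

5.905%


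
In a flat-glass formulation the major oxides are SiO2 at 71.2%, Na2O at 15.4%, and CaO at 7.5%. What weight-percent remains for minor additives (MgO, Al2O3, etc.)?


Sum the three major oxides:
  SiO2 + Na2O + CaO = 71.2 + 15.4 + 7.5 = 94.1%
Subtract from 100%:
  Others = 100 - 94.1 = 5.9%

5.9%


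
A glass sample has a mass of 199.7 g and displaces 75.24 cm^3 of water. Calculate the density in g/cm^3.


Use the definition of density:
  rho = mass / volume
  rho = 199.7 / 75.24 = 2.654 g/cm^3

2.654 g/cm^3


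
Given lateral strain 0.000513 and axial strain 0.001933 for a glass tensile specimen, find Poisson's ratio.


Poisson's ratio: nu = lateral strain / axial strain
  nu = 0.000513 / 0.001933 = 0.2654

0.2654


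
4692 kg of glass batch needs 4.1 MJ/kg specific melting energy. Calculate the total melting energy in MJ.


Total energy = mass * specific energy
  E = 4692 * 4.1 = 19237.2 MJ

19237.2 MJ


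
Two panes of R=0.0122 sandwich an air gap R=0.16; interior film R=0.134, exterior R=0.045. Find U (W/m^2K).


Total thermal resistance (series):
  R_total = R_in + R_glass + R_air + R_glass + R_out
  R_total = 0.134 + 0.0122 + 0.16 + 0.0122 + 0.045 = 0.3634 m^2K/W
U-value = 1 / R_total = 1 / 0.3634 = 2.752 W/m^2K

2.752 W/m^2K


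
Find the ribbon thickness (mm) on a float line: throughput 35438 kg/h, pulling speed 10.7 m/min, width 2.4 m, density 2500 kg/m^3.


Ribbon cross-section from mass balance:
  Volume rate = throughput / density = 35438 / 2500 = 14.1752 m^3/h
  thickness = volume rate / (speed * 60 * width), i.e.
  thickness = throughput / (60 * speed * width * density) * 1000
  thickness = 35438 / (60 * 10.7 * 2.4 * 2500) * 1000 = 9.2 mm

9.2 mm


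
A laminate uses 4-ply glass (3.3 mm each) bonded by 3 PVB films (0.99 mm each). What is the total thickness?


Total thickness = glass contribution + PVB contribution
  Glass: 4 * 3.3 = 13.2 mm
  PVB: 3 * 0.99 = 2.97 mm
  Total = 13.2 + 2.97 = 16.17 mm

16.17 mm


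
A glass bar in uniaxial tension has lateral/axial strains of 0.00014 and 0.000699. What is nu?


Poisson's ratio: nu = lateral strain / axial strain
  nu = 0.00014 / 0.000699 = 0.2003

0.2003


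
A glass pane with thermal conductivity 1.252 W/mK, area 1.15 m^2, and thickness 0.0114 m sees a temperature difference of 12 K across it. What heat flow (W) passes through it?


Fourier's law: Q = k * A * dT / t
  Q = 1.252 * 1.15 * 12 / 0.0114
  Q = 17.2776 / 0.0114 = 1515.6 W

1515.6 W


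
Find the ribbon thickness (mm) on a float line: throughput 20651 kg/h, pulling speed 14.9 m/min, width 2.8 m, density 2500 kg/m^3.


Ribbon cross-section from mass balance:
  Volume rate = throughput / density = 20651 / 2500 = 8.2604 m^3/h
  thickness = volume rate / (speed * 60 * width), i.e.
  thickness = throughput / (60 * speed * width * density) * 1000
  thickness = 20651 / (60 * 14.9 * 2.8 * 2500) * 1000 = 3.3 mm

3.3 mm


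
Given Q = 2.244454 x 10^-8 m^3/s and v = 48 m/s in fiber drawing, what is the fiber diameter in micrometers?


Cross-sectional area from continuity:
  A = Q / v = 2.244454 x 10^-8 / 48 = 4.675946 x 10^-10 m^2
Diameter from circular cross-section:
  d = sqrt(4A / pi) * 10^6 (m -> um)
  d = sqrt(4 * 4.675946 x 10^-10 / pi) * 10^6 = 24.4 um

24.4 um


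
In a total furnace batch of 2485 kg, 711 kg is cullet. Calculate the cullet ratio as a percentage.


Cullet ratio = (cullet mass / total batch mass) * 100
  Ratio = 711 / 2485 * 100 = 28.61%

28.61%


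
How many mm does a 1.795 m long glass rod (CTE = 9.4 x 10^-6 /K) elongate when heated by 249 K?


Thermal expansion formula: dL = alpha * L0 * dT
  dL = (9.4 x 10^-6) * 1.795 * 249 = 0.00420138 m
Convert to mm: 0.00420138 * 1000 = 4.2014 mm

4.2014 mm


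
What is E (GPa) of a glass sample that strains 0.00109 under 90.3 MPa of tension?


Young's modulus: E = stress / strain
  E = 90.3 MPa / 0.00109 = 82844.04 MPa
Convert to GPa: 82844.04 / 1000 = 82.84 GPa

82.84 GPa


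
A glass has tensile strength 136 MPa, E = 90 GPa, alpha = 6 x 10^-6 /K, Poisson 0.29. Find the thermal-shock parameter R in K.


Thermal shock resistance: R = sigma * (1 - nu) / (E * alpha)
  Numerator = 136 * (1 - 0.29) = 96.56
  Denominator = 90 * 1000 * (6 x 10^-6) = 0.54
  R = 96.56 / 0.54 = 178.8 K

178.8 K


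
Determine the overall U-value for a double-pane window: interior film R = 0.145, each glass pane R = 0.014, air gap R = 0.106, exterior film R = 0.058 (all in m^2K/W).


Total thermal resistance (series):
  R_total = R_in + R_glass + R_air + R_glass + R_out
  R_total = 0.145 + 0.014 + 0.106 + 0.014 + 0.058 = 0.337 m^2K/W
U-value = 1 / R_total = 1 / 0.337 = 2.967 W/m^2K

2.967 W/m^2K


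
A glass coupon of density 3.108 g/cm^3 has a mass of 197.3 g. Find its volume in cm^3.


Rearrange rho = m / V:
  V = m / rho
  V = 197.3 / 3.108 = 63.481 cm^3

63.481 cm^3


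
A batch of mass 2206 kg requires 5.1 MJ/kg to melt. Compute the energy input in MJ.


Total energy = mass * specific energy
  E = 2206 * 5.1 = 11250.6 MJ

11250.6 MJ


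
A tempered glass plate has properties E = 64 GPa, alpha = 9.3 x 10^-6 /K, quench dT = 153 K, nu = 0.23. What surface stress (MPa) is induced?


Tempering stress: sigma = E * alpha * dT / (1 - nu)
  E (MPa) = 64 * 1000 = 64000
  Numerator = 64000 * (9.3 x 10^-6) * 153 = 91.0656
  Denominator = 1 - 0.23 = 0.77
  sigma = 91.0656 / 0.77 = 118.3 MPa

118.3 MPa


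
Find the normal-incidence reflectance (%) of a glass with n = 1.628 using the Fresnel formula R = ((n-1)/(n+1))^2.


Fresnel reflectance at normal incidence:
  R = ((n - 1)/(n + 1))^2
  (n - 1)/(n + 1) = (1.628 - 1)/(1.628 + 1) = 0.238965
  R = 0.238965^2 = 0.0571043
  R(%) = 0.0571043 * 100 = 5.71%

5.71%


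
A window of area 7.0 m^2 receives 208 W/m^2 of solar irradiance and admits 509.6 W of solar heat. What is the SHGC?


Rearrange Q = Area * SHGC * Irradiance:
  SHGC = Q / (Area * Irradiance)
  SHGC = 509.6 / (7.0 * 208) = 0.35

0.35


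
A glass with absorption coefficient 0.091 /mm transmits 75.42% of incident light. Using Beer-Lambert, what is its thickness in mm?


Rearrange T = exp(-alpha * thickness):
  thickness = -ln(T) / alpha
  T = 75.42/100 = 0.7542
  ln(T) = -0.2821
  -ln(T) = 0.2821
  thickness = 0.2821 / 0.091 = 3.1 mm

3.1 mm


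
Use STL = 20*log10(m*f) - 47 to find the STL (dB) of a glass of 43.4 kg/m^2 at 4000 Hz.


Mass law: STL = 20 * log10(m * f) - 47
  m * f = 43.4 * 4000 = 173600
  log10(173600) = 5.23955
  STL = 20 * 5.23955 - 47 = 104.791 - 47 = 57.8 dB

57.8 dB


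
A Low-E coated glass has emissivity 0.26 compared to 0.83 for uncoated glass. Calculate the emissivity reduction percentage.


Percentage reduction = (1 - coated/uncoated) * 100
  Ratio = 0.26 / 0.83 = 0.3133
  Reduction = (1 - 0.3133) * 100 = 68.7%

68.7%


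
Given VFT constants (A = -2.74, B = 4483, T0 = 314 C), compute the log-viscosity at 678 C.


VFT equation: log(eta) = A + B / (T - T0)
  T - T0 = 678 - 314 = 364
  B / (T - T0) = 4483 / 364 = 12.316
  log(eta) = -2.74 + 12.316 = 9.576

9.576


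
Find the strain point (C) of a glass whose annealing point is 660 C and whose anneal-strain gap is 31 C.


Strain point = annealing point - difference:
  T_strain = 660 - 31 = 629 C

629 C


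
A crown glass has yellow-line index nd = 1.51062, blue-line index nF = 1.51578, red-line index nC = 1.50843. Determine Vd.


Abbe number formula: Vd = (nd - 1) / (nF - nC)
  nd - 1 = 1.51062 - 1 = 0.51062
  nF - nC = 1.51578 - 1.50843 = 0.00735
  Vd = 0.51062 / 0.00735 = 69.47

69.47


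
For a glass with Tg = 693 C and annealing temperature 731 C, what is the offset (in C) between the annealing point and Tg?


Offset = T_anneal - Tg:
  offset = 731 - 693 = 38 C

38 C


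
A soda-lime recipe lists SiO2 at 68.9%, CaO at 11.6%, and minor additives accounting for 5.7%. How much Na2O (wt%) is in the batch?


Pieces sum to 100%:
  Na2O = 100 - (SiO2 + CaO + others)
  Na2O = 100 - (68.9 + 11.6 + 5.7) = 13.8%

13.8%


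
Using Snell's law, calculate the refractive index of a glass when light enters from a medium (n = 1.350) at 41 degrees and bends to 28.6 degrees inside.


Apply Snell's law: n1 * sin(theta1) = n2 * sin(theta2)
  n2 = n1 * sin(theta1) / sin(theta2)
  sin(41) = 0.656059
  sin(28.6) = 0.478692
  n2 = 1.350 * 0.656059 / 0.478692 = 1.8502

1.8502


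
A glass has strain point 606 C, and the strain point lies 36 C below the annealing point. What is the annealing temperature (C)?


T_anneal = T_strain + gap:
  T_anneal = 606 + 36 = 642 C

642 C


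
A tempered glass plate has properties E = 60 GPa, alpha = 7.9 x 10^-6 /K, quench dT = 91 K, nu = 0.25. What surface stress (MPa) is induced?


Tempering stress: sigma = E * alpha * dT / (1 - nu)
  E (MPa) = 60 * 1000 = 60000
  Numerator = 60000 * (7.9 x 10^-6) * 91 = 43.134
  Denominator = 1 - 0.25 = 0.75
  sigma = 43.134 / 0.75 = 57.5 MPa

57.5 MPa


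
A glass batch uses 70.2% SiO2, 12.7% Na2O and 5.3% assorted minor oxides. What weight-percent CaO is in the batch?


Pieces sum to 100%:
  CaO = 100 - (SiO2 + Na2O + others)
  CaO = 100 - (70.2 + 12.7 + 5.3) = 11.8%

11.8%


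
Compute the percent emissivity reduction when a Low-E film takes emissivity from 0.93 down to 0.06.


Percentage reduction = (1 - coated/uncoated) * 100
  Ratio = 0.06 / 0.93 = 0.0645
  Reduction = (1 - 0.0645) * 100 = 93.5%

93.5%


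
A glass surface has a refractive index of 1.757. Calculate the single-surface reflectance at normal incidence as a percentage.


Fresnel reflectance at normal incidence:
  R = ((n - 1)/(n + 1))^2
  (n - 1)/(n + 1) = (1.757 - 1)/(1.757 + 1) = 0.274574
  R = 0.274574^2 = 0.0753909
  R(%) = 0.0753909 * 100 = 7.539%

7.539%


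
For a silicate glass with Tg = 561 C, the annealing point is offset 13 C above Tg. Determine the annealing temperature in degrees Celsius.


The annealing temperature is Tg plus the offset:
  T_anneal = 561 + 13 = 574 C

574 C


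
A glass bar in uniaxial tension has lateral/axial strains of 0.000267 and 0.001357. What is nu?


Poisson's ratio: nu = lateral strain / axial strain
  nu = 0.000267 / 0.001357 = 0.1968

0.1968


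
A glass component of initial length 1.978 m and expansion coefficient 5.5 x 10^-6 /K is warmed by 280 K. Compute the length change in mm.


Thermal expansion formula: dL = alpha * L0 * dT
  dL = (5.5 x 10^-6) * 1.978 * 280 = 0.00304612 m
Convert to mm: 0.00304612 * 1000 = 3.0461 mm

3.0461 mm


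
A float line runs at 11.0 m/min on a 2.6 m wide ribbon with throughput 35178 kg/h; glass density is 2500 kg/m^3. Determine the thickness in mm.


Ribbon cross-section from mass balance:
  Volume rate = throughput / density = 35178 / 2500 = 14.0712 m^3/h
  thickness = volume rate / (speed * 60 * width), i.e.
  thickness = throughput / (60 * speed * width * density) * 1000
  thickness = 35178 / (60 * 11.0 * 2.6 * 2500) * 1000 = 8.2 mm

8.2 mm


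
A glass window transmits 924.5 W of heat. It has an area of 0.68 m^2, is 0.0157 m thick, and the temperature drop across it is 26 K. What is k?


Fourier's law rearranged: k = Q * t / (A * dT)
  Numerator = 924.5 * 0.0157 = 14.51465
  Denominator = 0.68 * 26 = 17.68
  k = 14.51465 / 17.68 = 0.821 W/mK

0.821 W/mK


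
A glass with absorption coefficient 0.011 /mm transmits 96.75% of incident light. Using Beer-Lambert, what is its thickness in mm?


Rearrange T = exp(-alpha * thickness):
  thickness = -ln(T) / alpha
  T = 96.75/100 = 0.9675
  ln(T) = -0.03304
  -ln(T) = 0.03304
  thickness = 0.03304 / 0.011 = 3.0 mm

3.0 mm


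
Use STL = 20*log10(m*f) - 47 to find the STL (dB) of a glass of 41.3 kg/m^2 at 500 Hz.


Mass law: STL = 20 * log10(m * f) - 47
  m * f = 41.3 * 500 = 20650
  log10(20650) = 4.31492
  STL = 20 * 4.31492 - 47 = 86.2984 - 47 = 39.3 dB

39.3 dB


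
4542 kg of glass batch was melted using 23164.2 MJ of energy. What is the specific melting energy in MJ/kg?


Rearrange E = m * s for s:
  s = E / m
  s = 23164.2 / 4542 = 5.1 MJ/kg

5.1 MJ/kg


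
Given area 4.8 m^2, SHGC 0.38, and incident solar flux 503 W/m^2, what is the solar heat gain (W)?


Solar heat gain: Q = Area * SHGC * Irradiance
  Q = 4.8 * 0.38 * 503 = 917.5 W

917.5 W


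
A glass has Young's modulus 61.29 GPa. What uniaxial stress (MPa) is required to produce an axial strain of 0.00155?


Rearrange E = sigma / epsilon:
  sigma = E * epsilon
  E (MPa) = 61.29 * 1000 = 61290
  sigma = 61290 * 0.00155 = 95.0 MPa

95.0 MPa


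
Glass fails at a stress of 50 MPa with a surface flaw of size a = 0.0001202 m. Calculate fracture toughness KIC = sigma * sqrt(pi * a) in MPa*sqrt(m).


Fracture toughness: KIC = sigma * sqrt(pi * a)
  pi * a = pi * 0.0001202 = 0.000377619
  sqrt(pi * a) = 0.019432
  KIC = 50 * 0.019432 = 0.972 MPa*sqrt(m)

0.972 MPa*sqrt(m)


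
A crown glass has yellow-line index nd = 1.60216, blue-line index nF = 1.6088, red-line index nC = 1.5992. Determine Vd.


Abbe number formula: Vd = (nd - 1) / (nF - nC)
  nd - 1 = 1.60216 - 1 = 0.60216
  nF - nC = 1.6088 - 1.5992 = 0.0096
  Vd = 0.60216 / 0.0096 = 62.73

62.73


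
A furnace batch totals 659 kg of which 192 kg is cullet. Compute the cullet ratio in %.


Cullet ratio = (cullet mass / total batch mass) * 100
  Ratio = 192 / 659 * 100 = 29.14%

29.14%


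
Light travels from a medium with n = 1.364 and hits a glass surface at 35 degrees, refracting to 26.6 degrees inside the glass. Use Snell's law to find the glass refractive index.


Apply Snell's law: n1 * sin(theta1) = n2 * sin(theta2)
  n2 = n1 * sin(theta1) / sin(theta2)
  sin(35) = 0.573576
  sin(26.6) = 0.447759
  n2 = 1.364 * 0.573576 / 0.447759 = 1.7473

1.7473


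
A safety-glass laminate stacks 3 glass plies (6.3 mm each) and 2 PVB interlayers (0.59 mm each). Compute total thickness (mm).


Total thickness = glass contribution + PVB contribution
  Glass: 3 * 6.3 = 18.9 mm
  PVB: 2 * 0.59 = 1.18 mm
  Total = 18.9 + 1.18 = 20.08 mm

20.08 mm


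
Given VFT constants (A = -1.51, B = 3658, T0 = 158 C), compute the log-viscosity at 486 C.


VFT equation: log(eta) = A + B / (T - T0)
  T - T0 = 486 - 158 = 328
  B / (T - T0) = 3658 / 328 = 11.152
  log(eta) = -1.51 + 11.152 = 9.642

9.642


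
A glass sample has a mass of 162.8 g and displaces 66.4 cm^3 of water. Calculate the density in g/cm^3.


Use the definition of density:
  rho = mass / volume
  rho = 162.8 / 66.4 = 2.452 g/cm^3

2.452 g/cm^3


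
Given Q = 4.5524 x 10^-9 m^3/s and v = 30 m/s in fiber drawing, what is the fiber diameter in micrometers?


Cross-sectional area from continuity:
  A = Q / v = 4.5524 x 10^-9 / 30 = 1.517467 x 10^-10 m^2
Diameter from circular cross-section:
  d = sqrt(4A / pi) * 10^6 (m -> um)
  d = sqrt(4 * 1.517467 x 10^-10 / pi) * 10^6 = 13.9 um

13.9 um


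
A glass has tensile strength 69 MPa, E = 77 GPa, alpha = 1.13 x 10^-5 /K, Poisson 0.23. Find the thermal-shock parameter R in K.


Thermal shock resistance: R = sigma * (1 - nu) / (E * alpha)
  Numerator = 69 * (1 - 0.23) = 53.13
  Denominator = 77 * 1000 * (1.13 x 10^-5) = 0.8701
  R = 53.13 / 0.8701 = 61.1 K

61.1 K


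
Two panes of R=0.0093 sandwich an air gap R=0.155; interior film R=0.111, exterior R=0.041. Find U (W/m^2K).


Total thermal resistance (series):
  R_total = R_in + R_glass + R_air + R_glass + R_out
  R_total = 0.111 + 0.0093 + 0.155 + 0.0093 + 0.041 = 0.3256 m^2K/W
U-value = 1 / R_total = 1 / 0.3256 = 3.071 W/m^2K

3.071 W/m^2K


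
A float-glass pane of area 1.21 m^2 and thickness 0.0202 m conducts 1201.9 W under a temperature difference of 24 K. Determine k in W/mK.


Fourier's law rearranged: k = Q * t / (A * dT)
  Numerator = 1201.9 * 0.0202 = 24.27838
  Denominator = 1.21 * 24 = 29.04
  k = 24.27838 / 29.04 = 0.836 W/mK

0.836 W/mK


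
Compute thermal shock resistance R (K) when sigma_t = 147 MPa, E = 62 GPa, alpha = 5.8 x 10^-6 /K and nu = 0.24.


Thermal shock resistance: R = sigma * (1 - nu) / (E * alpha)
  Numerator = 147 * (1 - 0.24) = 111.72
  Denominator = 62 * 1000 * (5.8 x 10^-6) = 0.3596
  R = 111.72 / 0.3596 = 310.7 K

310.7 K


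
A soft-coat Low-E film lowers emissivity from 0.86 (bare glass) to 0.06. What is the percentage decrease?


Percentage reduction = (1 - coated/uncoated) * 100
  Ratio = 0.06 / 0.86 = 0.0698
  Reduction = (1 - 0.0698) * 100 = 93.0%

93.0%


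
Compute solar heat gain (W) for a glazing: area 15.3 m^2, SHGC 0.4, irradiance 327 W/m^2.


Solar heat gain: Q = Area * SHGC * Irradiance
  Q = 15.3 * 0.4 * 327 = 2001.2 W

2001.2 W


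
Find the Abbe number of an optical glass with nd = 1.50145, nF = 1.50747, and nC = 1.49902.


Abbe number formula: Vd = (nd - 1) / (nF - nC)
  nd - 1 = 1.50145 - 1 = 0.50145
  nF - nC = 1.50747 - 1.49902 = 0.00845
  Vd = 0.50145 / 0.00845 = 59.34

59.34


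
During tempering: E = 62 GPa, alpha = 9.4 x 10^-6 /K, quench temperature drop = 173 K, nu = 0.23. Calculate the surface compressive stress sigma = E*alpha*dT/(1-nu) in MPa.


Tempering stress: sigma = E * alpha * dT / (1 - nu)
  E (MPa) = 62 * 1000 = 62000
  Numerator = 62000 * (9.4 x 10^-6) * 173 = 100.8244
  Denominator = 1 - 0.23 = 0.77
  sigma = 100.8244 / 0.77 = 130.9 MPa

130.9 MPa


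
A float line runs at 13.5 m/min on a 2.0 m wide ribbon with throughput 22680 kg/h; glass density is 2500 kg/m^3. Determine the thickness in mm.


Ribbon cross-section from mass balance:
  Volume rate = throughput / density = 22680 / 2500 = 9.072 m^3/h
  thickness = volume rate / (speed * 60 * width), i.e.
  thickness = throughput / (60 * speed * width * density) * 1000
  thickness = 22680 / (60 * 13.5 * 2.0 * 2500) * 1000 = 5.6 mm

5.6 mm


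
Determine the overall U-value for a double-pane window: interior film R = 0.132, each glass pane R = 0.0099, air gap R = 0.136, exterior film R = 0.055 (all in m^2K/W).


Total thermal resistance (series):
  R_total = R_in + R_glass + R_air + R_glass + R_out
  R_total = 0.132 + 0.0099 + 0.136 + 0.0099 + 0.055 = 0.3428 m^2K/W
U-value = 1 / R_total = 1 / 0.3428 = 2.917 W/m^2K

2.917 W/m^2K


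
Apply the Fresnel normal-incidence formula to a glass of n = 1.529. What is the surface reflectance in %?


Fresnel reflectance at normal incidence:
  R = ((n - 1)/(n + 1))^2
  (n - 1)/(n + 1) = (1.529 - 1)/(1.529 + 1) = 0.209174
  R = 0.209174^2 = 0.0437538
  R(%) = 0.0437538 * 100 = 4.375%

4.375%


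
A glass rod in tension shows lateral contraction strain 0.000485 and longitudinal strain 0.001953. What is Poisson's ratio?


Poisson's ratio: nu = lateral strain / axial strain
  nu = 0.000485 / 0.001953 = 0.2483

0.2483


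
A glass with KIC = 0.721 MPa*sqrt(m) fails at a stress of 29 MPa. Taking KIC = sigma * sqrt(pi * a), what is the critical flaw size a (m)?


Rearrange KIC = sigma * sqrt(pi * a):
  sqrt(pi * a) = KIC / sigma
  sqrt(pi * a) = 0.721 / 29 = 0.024862
  a = (KIC / sigma)^2 / pi
  a = 0.024862^2 / pi = 0.0001968 m

0.0001968 m


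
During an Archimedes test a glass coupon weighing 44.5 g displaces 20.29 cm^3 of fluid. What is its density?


Use the definition of density:
  rho = mass / volume
  rho = 44.5 / 20.29 = 2.193 g/cm^3

2.193 g/cm^3


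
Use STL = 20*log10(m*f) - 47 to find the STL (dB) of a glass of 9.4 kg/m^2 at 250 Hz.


Mass law: STL = 20 * log10(m * f) - 47
  m * f = 9.4 * 250 = 2350
  log10(2350) = 3.37107
  STL = 20 * 3.37107 - 47 = 67.4214 - 47 = 20.4 dB

20.4 dB


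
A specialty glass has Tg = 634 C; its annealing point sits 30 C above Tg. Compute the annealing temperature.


The annealing temperature is Tg plus the offset:
  T_anneal = 634 + 30 = 664 C

664 C


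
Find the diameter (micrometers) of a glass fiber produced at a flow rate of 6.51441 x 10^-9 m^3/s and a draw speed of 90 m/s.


Cross-sectional area from continuity:
  A = Q / v = 6.51441 x 10^-9 / 90 = 7.238233 x 10^-11 m^2
Diameter from circular cross-section:
  d = sqrt(4A / pi) * 10^6 (m -> um)
  d = sqrt(4 * 7.238233 x 10^-11 / pi) * 10^6 = 9.6 um

9.6 um


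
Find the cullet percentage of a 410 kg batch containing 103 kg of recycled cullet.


Cullet ratio = (cullet mass / total batch mass) * 100
  Ratio = 103 / 410 * 100 = 25.12%

25.12%


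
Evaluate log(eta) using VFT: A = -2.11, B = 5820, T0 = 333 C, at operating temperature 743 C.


VFT equation: log(eta) = A + B / (T - T0)
  T - T0 = 743 - 333 = 410
  B / (T - T0) = 5820 / 410 = 14.195
  log(eta) = -2.11 + 14.195 = 12.085

12.085


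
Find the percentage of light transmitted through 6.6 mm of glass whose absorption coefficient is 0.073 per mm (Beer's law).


Beer-Lambert law: T = exp(-alpha * thickness)
  exponent = -0.073 * 6.6 = -0.4818
  T = exp(-0.4818) = 0.6177
  Percentage = 0.6177 * 100 = 61.77%

61.77%


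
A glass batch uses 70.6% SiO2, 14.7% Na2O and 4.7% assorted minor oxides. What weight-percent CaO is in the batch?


Pieces sum to 100%:
  CaO = 100 - (SiO2 + Na2O + others)
  CaO = 100 - (70.6 + 14.7 + 4.7) = 10.0%

10.0%


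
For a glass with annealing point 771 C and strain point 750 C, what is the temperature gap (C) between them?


Gap = T_anneal - T_strain:
  gap = 771 - 750 = 21 C

21 C


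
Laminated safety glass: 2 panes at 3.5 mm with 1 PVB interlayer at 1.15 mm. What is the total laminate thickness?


Total thickness = glass contribution + PVB contribution
  Glass: 2 * 3.5 = 7.0 mm
  PVB: 1 * 1.15 = 1.15 mm
  Total = 7.0 + 1.15 = 8.15 mm

8.15 mm


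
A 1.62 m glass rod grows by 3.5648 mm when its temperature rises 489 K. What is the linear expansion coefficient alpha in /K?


Rearrange dL = alpha * L0 * dT for alpha:
  alpha = dL / (L0 * dT)
  alpha = (3.5648 / 1000) / (1.62 * 489) = 0.0000045 /K = 4.5 x 10^-6 /K

4.5 x 10^-6 /K


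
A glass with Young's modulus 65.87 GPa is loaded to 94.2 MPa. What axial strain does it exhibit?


Rearrange E = sigma / epsilon:
  epsilon = sigma / E
  E (MPa) = 65.87 * 1000 = 65870
  epsilon = 94.2 / 65870 = 0.00143

0.00143


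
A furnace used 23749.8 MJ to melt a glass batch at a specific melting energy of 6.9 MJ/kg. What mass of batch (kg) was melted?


Rearrange E = m * s for m:
  m = E / s
  m = 23749.8 / 6.9 = 3442.0 kg

3442.0 kg


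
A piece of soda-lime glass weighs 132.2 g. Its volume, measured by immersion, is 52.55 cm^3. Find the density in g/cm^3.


Use the definition of density:
  rho = mass / volume
  rho = 132.2 / 52.55 = 2.516 g/cm^3

2.516 g/cm^3


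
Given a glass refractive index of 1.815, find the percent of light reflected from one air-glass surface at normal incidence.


Fresnel reflectance at normal incidence:
  R = ((n - 1)/(n + 1))^2
  (n - 1)/(n + 1) = (1.815 - 1)/(1.815 + 1) = 0.28952
  R = 0.28952^2 = 0.0838218
  R(%) = 0.0838218 * 100 = 8.382%

8.382%


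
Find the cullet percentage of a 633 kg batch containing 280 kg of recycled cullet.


Cullet ratio = (cullet mass / total batch mass) * 100
  Ratio = 280 / 633 * 100 = 44.23%

44.23%


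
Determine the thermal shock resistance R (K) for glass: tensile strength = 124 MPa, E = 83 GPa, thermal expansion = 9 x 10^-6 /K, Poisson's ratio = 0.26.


Thermal shock resistance: R = sigma * (1 - nu) / (E * alpha)
  Numerator = 124 * (1 - 0.26) = 91.76
  Denominator = 83 * 1000 * (9 x 10^-6) = 0.747
  R = 91.76 / 0.747 = 122.8 K

122.8 K
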